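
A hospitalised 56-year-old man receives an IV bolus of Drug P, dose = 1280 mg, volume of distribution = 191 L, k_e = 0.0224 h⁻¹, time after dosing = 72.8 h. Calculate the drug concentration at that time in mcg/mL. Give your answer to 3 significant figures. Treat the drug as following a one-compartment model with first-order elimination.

C₀ = Dose / Vd = 1280 / 191 = 6.702 mg/L
C = C₀ · e^(−k·t) = 6.702 × e^(−0.02240 × 72.8)
  = 6.702 × 0.1958 = 1.312 mg/L
(1.312 mg/L = 1.312 mcg/mL)

1.31 mcg/mL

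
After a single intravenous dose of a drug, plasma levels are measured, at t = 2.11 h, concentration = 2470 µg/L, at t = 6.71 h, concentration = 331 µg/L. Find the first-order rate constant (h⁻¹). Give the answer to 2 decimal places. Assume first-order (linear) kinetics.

0.44 h⁻¹

k = ln(C₁/C₂) / (t₂ − t₁) = ln(2470/331) / (6.71 − 2.11)
  = 2.010 / 4.600 = 0.4370 h⁻¹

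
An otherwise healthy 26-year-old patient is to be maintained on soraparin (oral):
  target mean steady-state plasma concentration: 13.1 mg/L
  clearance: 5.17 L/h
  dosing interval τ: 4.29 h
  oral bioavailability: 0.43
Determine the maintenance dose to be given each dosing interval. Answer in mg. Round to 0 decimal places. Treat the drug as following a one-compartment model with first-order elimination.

At steady state, F × (Dose/τ) = Css × CL.
Dose = Css × CL × τ / F = 13.1 × 5.170 × 4.29 / 0.43 = 675.7 mg

676 mg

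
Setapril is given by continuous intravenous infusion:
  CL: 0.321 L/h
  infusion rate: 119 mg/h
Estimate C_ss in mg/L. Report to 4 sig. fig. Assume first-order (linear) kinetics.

At steady state Css = R₀ / CL = 119 / 0.3210 = 370.7 mg/L

370.7 mg/L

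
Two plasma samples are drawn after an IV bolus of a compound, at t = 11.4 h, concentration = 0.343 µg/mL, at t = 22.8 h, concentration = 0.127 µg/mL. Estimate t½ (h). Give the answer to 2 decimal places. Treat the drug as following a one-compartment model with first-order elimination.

k = ln(C₁/C₂) / (t₂ − t₁) = ln(0.343/0.127) / (22.8 − 11.4)
  = 0.9935 / 11.40 = 0.08715 h⁻¹
t½ = ln2 / k = 0.693147 / 0.08715 = 7.953 h

7.95 h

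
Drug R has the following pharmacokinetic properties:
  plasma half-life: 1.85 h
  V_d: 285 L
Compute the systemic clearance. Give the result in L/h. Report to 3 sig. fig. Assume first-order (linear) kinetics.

k = ln2 / t½ = 0.693147 / 1.85 = 0.3747 h⁻¹
CL = k × Vd = 0.3747 × 285 = 106.8 L/h

107 L/h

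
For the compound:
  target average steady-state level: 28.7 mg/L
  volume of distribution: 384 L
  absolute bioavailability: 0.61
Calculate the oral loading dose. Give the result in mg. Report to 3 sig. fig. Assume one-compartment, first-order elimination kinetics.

LD = Css × Vd / F = 28.7 × 384 / 0.61 = 18070 mg

18100 mg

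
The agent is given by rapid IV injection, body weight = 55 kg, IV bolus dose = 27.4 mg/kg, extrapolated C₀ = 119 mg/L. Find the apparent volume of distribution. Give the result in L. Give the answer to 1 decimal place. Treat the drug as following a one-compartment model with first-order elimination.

12.7 L

Dose = 27.4 × 55 = 1507 mg
Vd = Dose / C₀ = 1507 / 119 = 12.66 L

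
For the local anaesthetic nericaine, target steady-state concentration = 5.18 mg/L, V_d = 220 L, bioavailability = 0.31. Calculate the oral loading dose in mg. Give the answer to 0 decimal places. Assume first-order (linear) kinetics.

LD = Css × Vd / F = 5.18 × 220 / 0.31 = 3676 mg

3676 mg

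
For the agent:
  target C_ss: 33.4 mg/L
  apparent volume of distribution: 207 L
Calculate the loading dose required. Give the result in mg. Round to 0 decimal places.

6914 mg

LD = Css × Vd = 33.4 × 207 = 6914 mg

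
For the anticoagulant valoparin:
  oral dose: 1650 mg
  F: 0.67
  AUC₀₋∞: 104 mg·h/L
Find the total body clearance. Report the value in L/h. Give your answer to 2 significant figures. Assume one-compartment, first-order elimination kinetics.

11 L/h

CL = F·Dose / AUC = 0.67 × 1650 / 104 = 10.63 L/h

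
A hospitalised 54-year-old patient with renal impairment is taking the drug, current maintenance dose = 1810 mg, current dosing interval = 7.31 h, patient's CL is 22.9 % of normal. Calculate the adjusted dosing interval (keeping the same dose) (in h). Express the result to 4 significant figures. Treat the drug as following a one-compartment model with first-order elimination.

31.92 h

To keep the same average steady-state level, dosing rate must scale with clearance.
CL ratio = 22.9 / 100 = 0.2290
New interval (same dose) = 7.31 / 0.2290 = 31.92 h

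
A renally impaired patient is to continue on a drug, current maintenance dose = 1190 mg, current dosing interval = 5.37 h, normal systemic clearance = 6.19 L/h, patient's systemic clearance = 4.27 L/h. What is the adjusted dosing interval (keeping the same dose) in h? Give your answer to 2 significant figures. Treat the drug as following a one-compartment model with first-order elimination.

7.8 h

To keep the same average steady-state level, dosing rate must scale with clearance.
CL ratio = 4.27 / 6.19 = 0.6898
New interval (same dose) = 5.37 / 0.6898 = 7.785 h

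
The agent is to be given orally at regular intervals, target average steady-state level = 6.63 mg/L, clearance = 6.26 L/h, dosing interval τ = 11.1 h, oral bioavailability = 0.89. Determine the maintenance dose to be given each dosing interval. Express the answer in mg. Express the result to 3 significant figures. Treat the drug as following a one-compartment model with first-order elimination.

518 mg

At steady state, F × (Dose/τ) = Css × CL.
Dose = Css × CL × τ / F = 6.63 × 6.260 × 11.1 / 0.89 = 517.6 mg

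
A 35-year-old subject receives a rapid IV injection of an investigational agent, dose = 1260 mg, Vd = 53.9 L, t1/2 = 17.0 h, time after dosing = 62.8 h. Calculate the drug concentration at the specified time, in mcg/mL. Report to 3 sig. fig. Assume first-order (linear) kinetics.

1.81 mcg/mL

C₀ = Dose / Vd = 1260 / 53.9 = 23.38 mg/L
k = ln2 / t½ = 0.693147 / 17.0 = 0.04077 h⁻¹
C = C₀ · e^(−k·t) = 23.38 × e^(−0.04077 × 62.8)
  = 23.38 × 0.07728 = 1.807 mg/L
(1.807 mg/L = 1.807 mcg/mL)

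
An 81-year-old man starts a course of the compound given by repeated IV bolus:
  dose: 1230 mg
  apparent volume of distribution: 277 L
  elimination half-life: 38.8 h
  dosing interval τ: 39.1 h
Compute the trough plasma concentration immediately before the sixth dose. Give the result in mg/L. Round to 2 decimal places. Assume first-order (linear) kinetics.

4.26 mg/L

C₀ per dose = Dose / Vd = 1230 / 277 = 4.440 mg/L
k = ln2 / t½ = 0.693147 / 38.8 = 0.01786 h⁻¹
Fraction remaining after one interval: r = e^(−kτ) = e^(−0.01786 × 39.1) = 0.4974
Before dose 6, 5 doses have been given (aged 1τ, 2τ, 3τ, 4τ, 5τ).
C_trough = C₀ × (r + r² + … + r^5) = C₀ × r(1−r^5)/(1−r)
        = 4.440 × 0.4974 × (1 − 0.03045) / (1 − 0.4974) = 4.260 mg/L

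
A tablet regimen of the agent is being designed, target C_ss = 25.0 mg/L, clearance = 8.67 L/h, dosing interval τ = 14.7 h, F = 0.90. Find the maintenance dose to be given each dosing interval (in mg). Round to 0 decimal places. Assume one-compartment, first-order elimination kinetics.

3540 mg

At steady state, F × (Dose/τ) = Css × CL.
Dose = Css × CL × τ / F = 25.0 × 8.670 × 14.7 / 0.90 = 3540 mg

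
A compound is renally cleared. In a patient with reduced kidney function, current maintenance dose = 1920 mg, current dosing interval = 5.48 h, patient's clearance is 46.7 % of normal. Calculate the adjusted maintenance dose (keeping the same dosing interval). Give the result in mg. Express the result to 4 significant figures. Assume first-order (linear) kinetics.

896.6 mg

To keep the same average steady-state level, dosing rate must scale with clearance.
CL ratio = 46.7 / 100 = 0.4670
New dose (same interval) = 1920 × 0.4670 = 896.6 mg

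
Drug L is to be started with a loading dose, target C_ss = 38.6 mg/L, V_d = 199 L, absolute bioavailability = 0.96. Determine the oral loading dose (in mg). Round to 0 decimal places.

8001 mg

LD = Css × Vd / F = 38.6 × 199 / 0.96 = 8001 mg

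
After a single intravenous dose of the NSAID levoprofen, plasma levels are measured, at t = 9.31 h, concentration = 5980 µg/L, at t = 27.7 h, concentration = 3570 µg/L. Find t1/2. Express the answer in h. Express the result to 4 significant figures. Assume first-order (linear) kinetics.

k = ln(C₁/C₂) / (t₂ − t₁) = ln(5980/3570) / (27.7 − 9.31)
  = 0.5159 / 18.39 = 0.02805 h⁻¹
t½ = ln2 / k = 0.693147 / 0.02805 = 24.71 h

24.71 h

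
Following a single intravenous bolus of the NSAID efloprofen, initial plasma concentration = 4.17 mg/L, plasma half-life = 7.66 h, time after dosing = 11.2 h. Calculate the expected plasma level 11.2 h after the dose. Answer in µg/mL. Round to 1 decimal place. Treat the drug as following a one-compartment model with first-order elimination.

1.5 µg/mL

k = ln2 / t½ = 0.693147 / 7.66 = 0.09049 h⁻¹
C = C₀ · e^(−k·t) = 4.170 × e^(−0.09049 × 11.2)
  = 4.170 × 0.3630 = 1.514 mg/L
(1.514 mg/L = 1.514 µg/mL)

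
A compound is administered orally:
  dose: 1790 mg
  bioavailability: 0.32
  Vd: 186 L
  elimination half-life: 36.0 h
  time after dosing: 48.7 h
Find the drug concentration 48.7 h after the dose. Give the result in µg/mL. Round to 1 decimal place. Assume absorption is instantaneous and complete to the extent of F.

Amount reaching circulation = F × Dose = 0.32 × 1790 = 572.8 mg
C₀ = F·Dose / Vd = 572.8 / 186 = 3.080 mg/L
k = ln2 / t½ = 0.693147 / 36.0 = 0.01925 h⁻¹
C = C₀ · e^(−k·t) = 3.080 × e^(−0.01925 × 48.7)
  = 3.080 × 0.3916 = 1.206 mg/L
(1.206 mg/L = 1.206 µg/mL)

1.2 µg/mL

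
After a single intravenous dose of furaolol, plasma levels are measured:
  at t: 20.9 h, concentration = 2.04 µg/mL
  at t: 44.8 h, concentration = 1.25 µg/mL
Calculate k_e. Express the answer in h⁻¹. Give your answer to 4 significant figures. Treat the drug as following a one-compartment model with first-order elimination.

k = ln(C₁/C₂) / (t₂ − t₁) = ln(2.04/1.25) / (44.8 − 20.9)
  = 0.4898 / 23.90 = 0.02049 h⁻¹

0.02049 h⁻¹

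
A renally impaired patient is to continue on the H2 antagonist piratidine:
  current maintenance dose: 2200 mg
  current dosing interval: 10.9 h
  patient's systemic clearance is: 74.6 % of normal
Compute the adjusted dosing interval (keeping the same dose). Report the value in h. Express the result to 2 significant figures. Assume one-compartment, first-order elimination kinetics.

To keep the same average steady-state level, dosing rate must scale with clearance.
CL ratio = 74.6 / 100 = 0.7460
New interval (same dose) = 10.9 / 0.7460 = 14.61 h

15 h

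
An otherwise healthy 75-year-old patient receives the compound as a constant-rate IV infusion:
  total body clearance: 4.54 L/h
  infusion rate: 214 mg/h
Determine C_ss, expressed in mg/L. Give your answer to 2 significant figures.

47 mg/L

At steady state Css = R₀ / CL = 214 / 4.540 = 47.14 mg/L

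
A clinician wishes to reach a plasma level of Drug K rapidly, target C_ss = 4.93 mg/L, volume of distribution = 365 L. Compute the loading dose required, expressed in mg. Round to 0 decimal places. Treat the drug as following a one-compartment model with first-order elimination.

1799 mg

LD = Css × Vd = 4.93 × 365 = 1799 mg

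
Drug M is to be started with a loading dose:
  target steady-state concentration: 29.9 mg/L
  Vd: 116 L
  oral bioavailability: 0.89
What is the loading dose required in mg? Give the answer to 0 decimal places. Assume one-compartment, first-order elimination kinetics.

3897 mg

LD = Css × Vd / F = 29.9 × 116 / 0.89 = 3897 mg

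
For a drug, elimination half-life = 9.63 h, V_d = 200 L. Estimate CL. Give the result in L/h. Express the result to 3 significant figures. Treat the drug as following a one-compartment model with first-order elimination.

k = ln2 / t½ = 0.693147 / 9.63 = 0.07198 h⁻¹
CL = k × Vd = 0.07198 × 200 = 14.40 L/h

14.4 L/h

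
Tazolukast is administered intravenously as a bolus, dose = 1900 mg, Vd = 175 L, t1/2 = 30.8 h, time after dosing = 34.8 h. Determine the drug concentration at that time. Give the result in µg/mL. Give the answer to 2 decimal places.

C₀ = Dose / Vd = 1900 / 175 = 10.86 mg/L
k = ln2 / t½ = 0.693147 / 30.8 = 0.02250 h⁻¹
C = C₀ · e^(−k·t) = 10.86 × e^(−0.02250 × 34.8)
  = 10.86 × 0.4570 = 4.963 mg/L
(4.963 mg/L = 4.963 µg/mL)

4.96 µg/mL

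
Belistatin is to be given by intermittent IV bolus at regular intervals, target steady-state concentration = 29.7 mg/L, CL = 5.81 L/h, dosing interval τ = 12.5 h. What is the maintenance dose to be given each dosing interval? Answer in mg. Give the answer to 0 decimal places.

At steady state, Dose/τ = Css × CL.
Dose = Css × CL × τ = 29.7 × 5.810 × 12.5 = 2157 mg

2157 mg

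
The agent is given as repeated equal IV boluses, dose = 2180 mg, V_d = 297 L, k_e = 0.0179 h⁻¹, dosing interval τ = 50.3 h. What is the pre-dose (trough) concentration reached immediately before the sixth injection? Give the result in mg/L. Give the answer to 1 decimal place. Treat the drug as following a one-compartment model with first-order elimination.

C₀ per dose = Dose / Vd = 2180 / 297 = 7.340 mg/L
Fraction remaining after one interval: r = e^(−kτ) = e^(−0.01790 × 50.3) = 0.4064
Before dose 6, 5 doses have been given (aged 1τ, 2τ, 3τ, 4τ, 5τ).
C_trough = C₀ × (r + r² + … + r^5) = C₀ × r(1−r^5)/(1−r)
        = 7.340 × 0.4064 × (1 − 0.01109) / (1 − 0.4064) = 4.969 mg/L

5.0 mg/L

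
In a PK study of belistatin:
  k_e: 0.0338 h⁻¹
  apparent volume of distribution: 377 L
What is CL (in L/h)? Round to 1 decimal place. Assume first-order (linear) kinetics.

12.7 L/h

CL = k × Vd = 0.0338 × 377 = 12.74 L/h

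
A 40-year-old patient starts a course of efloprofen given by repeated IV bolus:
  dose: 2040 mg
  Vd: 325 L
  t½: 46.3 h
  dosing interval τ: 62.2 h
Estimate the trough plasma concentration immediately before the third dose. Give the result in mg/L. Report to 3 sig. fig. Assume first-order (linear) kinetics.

C₀ per dose = Dose / Vd = 2040 / 325 = 6.277 mg/L
k = ln2 / t½ = 0.693147 / 46.3 = 0.01497 h⁻¹
Fraction remaining after one interval: r = e^(−kτ) = e^(−0.01497 × 62.2) = 0.3941
Before dose 3, 2 doses have been given (aged 1τ, 2τ).
C_trough = C₀ × (r + r²) = 6.277 × (0.3941 + 0.1553) = 3.449 mg/L

3.45 mg/L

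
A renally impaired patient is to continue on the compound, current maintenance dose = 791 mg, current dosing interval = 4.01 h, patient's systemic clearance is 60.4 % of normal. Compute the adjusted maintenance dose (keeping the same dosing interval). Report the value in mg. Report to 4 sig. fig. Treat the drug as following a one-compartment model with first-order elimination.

477.8 mg

To keep the same average steady-state level, dosing rate must scale with clearance.
CL ratio = 60.4 / 100 = 0.6040
New dose (same interval) = 791 × 0.6040 = 477.8 mg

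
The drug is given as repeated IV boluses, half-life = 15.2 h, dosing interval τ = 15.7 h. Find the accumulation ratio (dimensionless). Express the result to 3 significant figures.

k = ln2 / t½ = 0.693147 / 15.2 = 0.04560 h⁻¹
e^(−kτ) = e^(−0.04560 × 15.7) = 0.4887
Accumulation ratio R = 1 / (1 − e^(−kτ)) = 1 / (1 − 0.4887) = 1.956

1.96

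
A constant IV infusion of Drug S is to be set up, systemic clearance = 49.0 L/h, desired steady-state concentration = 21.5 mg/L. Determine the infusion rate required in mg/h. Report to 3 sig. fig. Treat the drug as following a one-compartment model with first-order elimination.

At steady state, infusion rate R₀ = Css × CL = 21.5 × 49.00 = 1054 mg/h

1050 mg/h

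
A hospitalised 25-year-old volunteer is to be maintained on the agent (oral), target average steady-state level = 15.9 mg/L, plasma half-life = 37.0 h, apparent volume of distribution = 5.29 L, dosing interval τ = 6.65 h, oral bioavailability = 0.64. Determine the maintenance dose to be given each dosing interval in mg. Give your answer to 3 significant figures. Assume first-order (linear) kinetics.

k = ln2 / t½ = 0.693147 / 37.0 = 0.01873 h⁻¹
CL = k × Vd = 0.01873 × 5.29 = 0.09908 L/h
At steady state, F × (Dose/τ) = Css × CL.
Dose = Css × CL × τ / F = 15.9 × 0.09908 × 6.65 / 0.64 = 16.37 mg

16.4 mg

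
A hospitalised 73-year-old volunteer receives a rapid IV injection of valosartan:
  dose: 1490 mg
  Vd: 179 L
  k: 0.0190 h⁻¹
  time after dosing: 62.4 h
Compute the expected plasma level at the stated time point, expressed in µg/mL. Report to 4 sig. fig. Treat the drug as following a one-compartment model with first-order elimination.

C₀ = Dose / Vd = 1490 / 179 = 8.324 mg/L
C = C₀ · e^(−k·t) = 8.324 × e^(−0.01900 × 62.4)
  = 8.324 × 0.3056 = 2.544 mg/L
(2.544 mg/L = 2.544 µg/mL)

2.544 µg/mL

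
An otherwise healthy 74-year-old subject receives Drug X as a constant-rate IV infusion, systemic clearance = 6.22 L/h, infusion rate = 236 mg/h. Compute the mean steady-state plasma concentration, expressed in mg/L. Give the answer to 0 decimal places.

38 mg/L

At steady state Css = R₀ / CL = 236 / 6.220 = 37.94 mg/L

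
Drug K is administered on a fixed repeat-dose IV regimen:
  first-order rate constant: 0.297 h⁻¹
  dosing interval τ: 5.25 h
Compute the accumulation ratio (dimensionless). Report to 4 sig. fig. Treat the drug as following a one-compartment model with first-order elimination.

e^(−kτ) = e^(−0.2970 × 5.25) = 0.2103
Accumulation ratio R = 1 / (1 − e^(−kτ)) = 1 / (1 − 0.2103) = 1.266

1.266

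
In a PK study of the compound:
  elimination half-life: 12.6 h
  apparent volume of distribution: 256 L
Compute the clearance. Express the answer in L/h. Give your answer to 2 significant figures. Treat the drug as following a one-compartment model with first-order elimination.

14 L/h

k = ln2 / t½ = 0.693147 / 12.6 = 0.05501 h⁻¹
CL = k × Vd = 0.05501 × 256 = 14.08 L/h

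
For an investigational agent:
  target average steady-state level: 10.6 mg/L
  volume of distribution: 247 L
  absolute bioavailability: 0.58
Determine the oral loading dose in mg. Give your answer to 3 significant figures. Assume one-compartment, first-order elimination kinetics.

4510 mg

LD = Css × Vd / F = 10.6 × 247 / 0.58 = 4514 mg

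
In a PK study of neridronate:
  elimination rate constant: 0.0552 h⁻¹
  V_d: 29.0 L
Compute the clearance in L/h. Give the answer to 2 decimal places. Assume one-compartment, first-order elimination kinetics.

1.60 L/h

CL = k × Vd = 0.0552 × 29.0 = 1.601 L/h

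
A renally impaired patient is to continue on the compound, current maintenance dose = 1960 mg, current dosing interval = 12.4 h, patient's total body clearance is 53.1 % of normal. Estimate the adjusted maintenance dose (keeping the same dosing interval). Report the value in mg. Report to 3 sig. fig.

1040 mg

To keep the same average steady-state level, dosing rate must scale with clearance.
CL ratio = 53.1 / 100 = 0.5310
New dose (same interval) = 1960 × 0.5310 = 1041 mg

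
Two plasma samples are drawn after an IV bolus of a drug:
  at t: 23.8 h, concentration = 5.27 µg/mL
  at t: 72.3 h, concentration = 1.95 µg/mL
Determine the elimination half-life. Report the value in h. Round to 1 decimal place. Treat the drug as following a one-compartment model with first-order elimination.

33.8 h

k = ln(C₁/C₂) / (t₂ − t₁) = ln(5.27/1.95) / (72.3 − 23.8)
  = 0.9942 / 48.50 = 0.02050 h⁻¹
t½ = ln2 / k = 0.693147 / 0.02050 = 33.81 h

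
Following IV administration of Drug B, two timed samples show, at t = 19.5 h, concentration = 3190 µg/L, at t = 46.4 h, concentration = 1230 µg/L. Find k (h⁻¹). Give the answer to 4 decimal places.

0.0354 h⁻¹

k = ln(C₁/C₂) / (t₂ − t₁) = ln(3190/1230) / (46.4 − 19.5)
  = 0.9530 / 26.90 = 0.03543 h⁻¹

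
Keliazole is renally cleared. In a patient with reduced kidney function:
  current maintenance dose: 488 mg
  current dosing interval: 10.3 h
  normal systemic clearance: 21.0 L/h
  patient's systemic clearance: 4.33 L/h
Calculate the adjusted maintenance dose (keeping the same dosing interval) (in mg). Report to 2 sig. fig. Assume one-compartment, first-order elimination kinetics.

100 mg

To keep the same average steady-state level, dosing rate must scale with clearance.
CL ratio = 4.33 / 21.0 = 0.2062
New dose (same interval) = 488 × 0.2062 = 100.6 mg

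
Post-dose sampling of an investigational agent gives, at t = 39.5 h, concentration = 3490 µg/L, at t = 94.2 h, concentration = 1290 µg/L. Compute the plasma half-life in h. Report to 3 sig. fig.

k = ln(C₁/C₂) / (t₂ − t₁) = ln(3490/1290) / (94.2 − 39.5)
  = 0.9953 / 54.70 = 0.01820 h⁻¹
t½ = ln2 / k = 0.693147 / 0.01820 = 38.09 h

38.1 h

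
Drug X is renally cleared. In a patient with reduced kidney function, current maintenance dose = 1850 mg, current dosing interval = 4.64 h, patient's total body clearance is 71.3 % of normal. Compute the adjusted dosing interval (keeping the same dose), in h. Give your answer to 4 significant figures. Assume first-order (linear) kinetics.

To keep the same average steady-state level, dosing rate must scale with clearance.
CL ratio = 71.3 / 100 = 0.7130
New interval (same dose) = 4.64 / 0.7130 = 6.508 h

6.508 h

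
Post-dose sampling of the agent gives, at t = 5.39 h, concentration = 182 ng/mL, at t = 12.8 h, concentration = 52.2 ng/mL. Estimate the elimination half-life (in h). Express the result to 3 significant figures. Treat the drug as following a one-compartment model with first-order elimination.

k = ln(C₁/C₂) / (t₂ − t₁) = ln(182/52.2) / (12.8 − 5.39)
  = 1.249 / 7.410 = 0.1686 h⁻¹
t½ = ln2 / k = 0.693147 / 0.1686 = 4.111 h

4.11 h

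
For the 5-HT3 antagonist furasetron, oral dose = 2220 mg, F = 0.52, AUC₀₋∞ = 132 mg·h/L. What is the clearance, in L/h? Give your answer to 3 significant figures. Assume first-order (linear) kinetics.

8.75 L/h

CL = F·Dose / AUC = 0.52 × 2220 / 132 = 8.745 L/h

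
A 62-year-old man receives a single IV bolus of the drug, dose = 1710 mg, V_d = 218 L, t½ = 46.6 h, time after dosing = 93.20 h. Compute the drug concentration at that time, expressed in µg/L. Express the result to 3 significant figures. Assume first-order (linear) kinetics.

1960 µg/L

C₀ = Dose / Vd = 1710 / 218 = 7.844 mg/L
k = ln2 / t½ = 0.693147 / 46.6 = 0.01487 h⁻¹
t / t½ = 93.20 / 46.6 = 2 half-lives
C = C₀ × (1/2)^2 = 7.844 × 0.2500 = 1.961 mg/L
Convert: 1.961 mg/L × 1000 = 1961 µg/L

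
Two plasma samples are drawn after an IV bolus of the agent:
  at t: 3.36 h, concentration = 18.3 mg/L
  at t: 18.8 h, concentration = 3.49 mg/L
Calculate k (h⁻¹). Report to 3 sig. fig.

0.107 h⁻¹

k = ln(C₁/C₂) / (t₂ − t₁) = ln(18.3/3.49) / (18.8 − 3.36)
  = 1.657 / 15.44 = 0.1073 h⁻¹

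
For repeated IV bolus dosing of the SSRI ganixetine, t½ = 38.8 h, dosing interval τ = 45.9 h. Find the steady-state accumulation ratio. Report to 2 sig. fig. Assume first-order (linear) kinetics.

k = ln2 / t½ = 0.693147 / 38.8 = 0.01786 h⁻¹
e^(−kτ) = e^(−0.01786 × 45.9) = 0.4405
Accumulation ratio R = 1 / (1 − e^(−kτ)) = 1 / (1 − 0.4405) = 1.787

1.8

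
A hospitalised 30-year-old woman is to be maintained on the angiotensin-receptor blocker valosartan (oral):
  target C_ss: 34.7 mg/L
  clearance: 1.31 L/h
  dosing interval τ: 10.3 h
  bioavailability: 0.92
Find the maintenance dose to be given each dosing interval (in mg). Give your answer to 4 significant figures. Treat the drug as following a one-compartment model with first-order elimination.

508.9 mg

At steady state, F × (Dose/τ) = Css × CL.
Dose = Css × CL × τ / F = 34.7 × 1.310 × 10.3 / 0.92 = 508.9 mg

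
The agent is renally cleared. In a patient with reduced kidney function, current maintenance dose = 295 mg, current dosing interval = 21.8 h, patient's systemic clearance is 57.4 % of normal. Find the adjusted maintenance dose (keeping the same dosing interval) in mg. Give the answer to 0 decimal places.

169 mg

To keep the same average steady-state level, dosing rate must scale with clearance.
CL ratio = 57.4 / 100 = 0.5740
New dose (same interval) = 295 × 0.5740 = 169.3 mg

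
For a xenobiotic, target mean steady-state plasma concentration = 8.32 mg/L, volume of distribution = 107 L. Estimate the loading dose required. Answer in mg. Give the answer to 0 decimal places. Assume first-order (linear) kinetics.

890 mg

LD = Css × Vd = 8.32 × 107 = 890.2 mg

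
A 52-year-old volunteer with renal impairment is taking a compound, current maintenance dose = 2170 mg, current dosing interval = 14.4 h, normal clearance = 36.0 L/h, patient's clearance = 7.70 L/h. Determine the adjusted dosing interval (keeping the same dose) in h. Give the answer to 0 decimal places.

To keep the same average steady-state level, dosing rate must scale with clearance.
CL ratio = 7.70 / 36.0 = 0.2139
New interval (same dose) = 14.4 / 0.2139 = 67.32 h

67 h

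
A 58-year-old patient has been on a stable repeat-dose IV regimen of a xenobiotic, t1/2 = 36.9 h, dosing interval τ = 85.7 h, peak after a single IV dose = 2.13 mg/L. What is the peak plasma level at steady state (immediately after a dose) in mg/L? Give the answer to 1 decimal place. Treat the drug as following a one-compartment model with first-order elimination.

k = ln2 / t½ = 0.693147 / 36.9 = 0.01878 h⁻¹
e^(−kτ) = e^(−0.01878 × 85.7) = 0.2000
Accumulation ratio R = 1 / (1 − e^(−kτ)) = 1 / (1 − 0.2000) = 1.250
Steady-state peak = C₀ × R = 2.13 × 1.250 = 2.663 mg/L

2.7 mg/L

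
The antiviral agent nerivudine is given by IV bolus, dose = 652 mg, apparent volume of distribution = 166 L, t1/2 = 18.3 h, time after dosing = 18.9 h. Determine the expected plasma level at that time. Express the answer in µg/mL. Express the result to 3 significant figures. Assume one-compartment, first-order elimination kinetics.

C₀ = Dose / Vd = 652.0 / 166 = 3.928 mg/L
k = ln2 / t½ = 0.693147 / 18.3 = 0.03788 h⁻¹
C = C₀ · e^(−k·t) = 3.928 × e^(−0.03788 × 18.9)
  = 3.928 × 0.4887 = 1.920 mg/L
(1.920 mg/L = 1.920 µg/mL)

1.92 µg/mL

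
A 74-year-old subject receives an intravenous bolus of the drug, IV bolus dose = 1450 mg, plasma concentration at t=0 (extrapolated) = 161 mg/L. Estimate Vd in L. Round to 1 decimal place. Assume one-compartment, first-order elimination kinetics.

9.0 L

Vd = Dose / C₀ = 1450 / 161 = 9.006 L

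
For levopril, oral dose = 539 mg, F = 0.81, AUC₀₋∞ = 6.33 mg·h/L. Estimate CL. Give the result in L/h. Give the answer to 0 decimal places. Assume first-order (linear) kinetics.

CL = F·Dose / AUC = 0.81 × 539 / 6.33 = 68.97 L/h

69 L/h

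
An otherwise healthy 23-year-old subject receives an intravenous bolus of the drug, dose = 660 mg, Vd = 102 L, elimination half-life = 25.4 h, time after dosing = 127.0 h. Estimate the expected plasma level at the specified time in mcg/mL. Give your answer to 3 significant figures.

0.202 mcg/mL

C₀ = Dose / Vd = 660.0 / 102 = 6.471 mg/L
k = ln2 / t½ = 0.693147 / 25.4 = 0.02729 h⁻¹
t / t½ = 127.0 / 25.4 = 5 half-lives
C = C₀ × (1/2)^5 = 6.471 × 0.03125 = 0.2022 mg/L
(0.2022 mg/L = 0.2022 mcg/mL)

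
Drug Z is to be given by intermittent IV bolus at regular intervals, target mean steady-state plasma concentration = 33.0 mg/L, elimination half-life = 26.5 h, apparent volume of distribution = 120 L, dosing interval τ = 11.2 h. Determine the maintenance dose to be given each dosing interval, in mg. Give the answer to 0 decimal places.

1160 mg

k = ln2 / t½ = 0.693147 / 26.5 = 0.02616 h⁻¹
CL = k × Vd = 0.02616 × 120 = 3.139 L/h
At steady state, Dose/τ = Css × CL.
Dose = Css × CL × τ = 33.0 × 3.139 × 11.2 = 1160 mg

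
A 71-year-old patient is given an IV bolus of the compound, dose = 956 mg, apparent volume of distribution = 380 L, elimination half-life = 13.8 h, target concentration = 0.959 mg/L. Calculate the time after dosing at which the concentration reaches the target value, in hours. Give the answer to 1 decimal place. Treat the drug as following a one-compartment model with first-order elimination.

C₀ = Dose / Vd = 956.0 / 380 = 2.516 mg/L
k = ln2 / t½ = 0.693147 / 13.8 = 0.05023 h⁻¹
t = ln(C₀ / C) / k = ln(2.516 / 0.959) / 0.05023
  = ln(2.624) / 0.05023 = 0.9647 / 0.05023 = 19.21 h

19.2 h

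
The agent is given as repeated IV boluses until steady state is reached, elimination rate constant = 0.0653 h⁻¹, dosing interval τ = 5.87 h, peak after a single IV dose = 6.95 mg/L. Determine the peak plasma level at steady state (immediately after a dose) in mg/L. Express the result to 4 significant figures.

e^(−kτ) = e^(−0.06530 × 5.87) = 0.6816
Accumulation ratio R = 1 / (1 − e^(−kτ)) = 1 / (1 − 0.6816) = 3.141
Steady-state peak = C₀ × R = 6.95 × 3.141 = 21.83 mg/L

21.83 mg/L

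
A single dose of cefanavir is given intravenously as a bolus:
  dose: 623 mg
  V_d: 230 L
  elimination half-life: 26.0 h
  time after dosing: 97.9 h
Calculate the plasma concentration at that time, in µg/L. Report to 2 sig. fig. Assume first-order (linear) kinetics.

200 µg/L

C₀ = Dose / Vd = 623.0 / 230 = 2.709 mg/L
k = ln2 / t½ = 0.693147 / 26.0 = 0.02666 h⁻¹
C = C₀ · e^(−k·t) = 2.709 × e^(−0.02666 × 97.9)
  = 2.709 × 0.07353 = 0.1992 mg/L
Convert: 0.1992 mg/L × 1000 = 199.2 µg/L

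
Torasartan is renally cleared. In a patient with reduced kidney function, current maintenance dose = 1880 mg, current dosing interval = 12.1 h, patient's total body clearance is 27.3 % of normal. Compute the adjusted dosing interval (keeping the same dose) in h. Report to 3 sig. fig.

44.3 h

To keep the same average steady-state level, dosing rate must scale with clearance.
CL ratio = 27.3 / 100 = 0.2730
New interval (same dose) = 12.1 / 0.2730 = 44.32 h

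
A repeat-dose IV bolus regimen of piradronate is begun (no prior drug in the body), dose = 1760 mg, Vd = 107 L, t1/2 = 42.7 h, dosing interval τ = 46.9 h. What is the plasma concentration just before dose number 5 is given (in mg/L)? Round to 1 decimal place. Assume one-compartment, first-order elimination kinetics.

C₀ per dose = Dose / Vd = 1760 / 107 = 16.45 mg/L
k = ln2 / t½ = 0.693147 / 42.7 = 0.01623 h⁻¹
Fraction remaining after one interval: r = e^(−kτ) = e^(−0.01623 × 46.9) = 0.4671
Before dose 5, 4 doses have been given (aged 1τ, 2τ, 3τ, 4τ).
C_trough = C₀ × (r + r² + … + r^4) = C₀ × r(1−r^4)/(1−r)
        = 16.45 × 0.4671 × (1 − 0.04760) / (1 − 0.4671) = 13.73 mg/L

13.7 mg/L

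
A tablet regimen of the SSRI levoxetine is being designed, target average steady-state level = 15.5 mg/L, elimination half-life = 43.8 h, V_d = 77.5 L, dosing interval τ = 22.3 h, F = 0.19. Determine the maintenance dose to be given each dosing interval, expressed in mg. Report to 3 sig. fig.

2230 mg

k = ln2 / t½ = 0.693147 / 43.8 = 0.01583 h⁻¹
CL = k × Vd = 0.01583 × 77.5 = 1.227 L/h
At steady state, F × (Dose/τ) = Css × CL.
Dose = Css × CL × τ / F = 15.5 × 1.227 × 22.3 / 0.19 = 2232 mg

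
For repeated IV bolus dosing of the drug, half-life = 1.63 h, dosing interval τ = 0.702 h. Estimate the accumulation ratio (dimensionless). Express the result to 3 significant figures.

k = ln2 / t½ = 0.693147 / 1.63 = 0.4252 h⁻¹
e^(−kτ) = e^(−0.4252 × 0.702) = 0.7419
Accumulation ratio R = 1 / (1 − e^(−kτ)) = 1 / (1 − 0.7419) = 3.874

3.87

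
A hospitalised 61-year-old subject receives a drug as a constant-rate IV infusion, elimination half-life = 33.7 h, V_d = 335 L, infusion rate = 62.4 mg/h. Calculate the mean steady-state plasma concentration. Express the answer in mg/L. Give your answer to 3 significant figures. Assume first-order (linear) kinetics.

9.06 mg/L

k = ln2 / t½ = 0.693147 / 33.7 = 0.02057 h⁻¹
CL = k × Vd = 0.02057 × 335 = 6.891 L/h
At steady state Css = R₀ / CL = 62.4 / 6.891 = 9.055 mg/L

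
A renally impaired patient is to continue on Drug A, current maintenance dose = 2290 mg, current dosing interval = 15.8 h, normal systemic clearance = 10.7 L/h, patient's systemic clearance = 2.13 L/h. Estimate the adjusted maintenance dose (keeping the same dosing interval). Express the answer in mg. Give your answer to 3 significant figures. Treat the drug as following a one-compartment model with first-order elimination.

To keep the same average steady-state level, dosing rate must scale with clearance.
CL ratio = 2.13 / 10.7 = 0.1991
New dose (same interval) = 2290 × 0.1991 = 455.9 mg

456 mg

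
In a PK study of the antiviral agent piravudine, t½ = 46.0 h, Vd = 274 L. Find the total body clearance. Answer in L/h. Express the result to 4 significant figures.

4.129 L/h

k = ln2 / t½ = 0.693147 / 46.0 = 0.01507 h⁻¹
CL = k × Vd = 0.01507 × 274 = 4.129 L/h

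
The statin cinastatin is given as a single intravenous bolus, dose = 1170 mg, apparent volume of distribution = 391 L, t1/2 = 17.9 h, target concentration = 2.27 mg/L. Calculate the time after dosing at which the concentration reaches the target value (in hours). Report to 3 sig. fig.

C₀ = Dose / Vd = 1170 / 391 = 2.992 mg/L
k = ln2 / t½ = 0.693147 / 17.9 = 0.03872 h⁻¹
t = ln(C₀ / C) / k = ln(2.992 / 2.27) / 0.03872
  = ln(1.318) / 0.03872 = 0.2761 / 0.03872 = 7.131 h

7.13 h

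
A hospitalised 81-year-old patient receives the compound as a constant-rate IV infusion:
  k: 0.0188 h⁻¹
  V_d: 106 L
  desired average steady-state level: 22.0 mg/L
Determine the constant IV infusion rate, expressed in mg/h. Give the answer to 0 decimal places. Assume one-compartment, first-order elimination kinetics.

44 mg/h

CL = k × Vd = 0.01880 × 106 = 1.993 L/h
At steady state, infusion rate R₀ = Css × CL = 22.0 × 1.993 = 43.85 mg/h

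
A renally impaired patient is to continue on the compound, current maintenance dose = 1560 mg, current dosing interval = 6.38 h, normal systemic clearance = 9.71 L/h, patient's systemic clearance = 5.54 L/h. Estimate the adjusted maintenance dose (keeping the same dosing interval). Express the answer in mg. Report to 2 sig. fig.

To keep the same average steady-state level, dosing rate must scale with clearance.
CL ratio = 5.54 / 9.71 = 0.5705
New dose (same interval) = 1560 × 0.5705 = 890.0 mg

890 mg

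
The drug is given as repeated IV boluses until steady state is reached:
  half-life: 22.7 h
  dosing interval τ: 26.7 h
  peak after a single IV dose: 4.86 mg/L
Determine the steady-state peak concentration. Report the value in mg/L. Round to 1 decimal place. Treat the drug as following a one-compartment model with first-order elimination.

k = ln2 / t½ = 0.693147 / 22.7 = 0.03054 h⁻¹
e^(−kτ) = e^(−0.03054 × 26.7) = 0.4425
Accumulation ratio R = 1 / (1 − e^(−kτ)) = 1 / (1 − 0.4425) = 1.794
Steady-state peak = C₀ × R = 4.86 × 1.794 = 8.719 mg/L

8.7 mg/L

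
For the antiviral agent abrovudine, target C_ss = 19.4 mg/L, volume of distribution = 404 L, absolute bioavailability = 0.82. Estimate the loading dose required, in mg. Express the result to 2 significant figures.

9600 mg

LD = Css × Vd / F = 19.4 × 404 / 0.82 = 9558 mg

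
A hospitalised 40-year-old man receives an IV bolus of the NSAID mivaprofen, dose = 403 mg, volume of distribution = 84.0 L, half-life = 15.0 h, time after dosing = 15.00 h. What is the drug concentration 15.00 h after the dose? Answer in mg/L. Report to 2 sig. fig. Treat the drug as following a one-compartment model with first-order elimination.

C₀ = Dose / Vd = 403.0 / 84.0 = 4.798 mg/L
k = ln2 / t½ = 0.693147 / 15.0 = 0.04621 h⁻¹
t / t½ = 15.00 / 15.0 = 1 half-lives
C = C₀ × (1/2)^1 = 4.798 × 0.5000 = 2.399 mg/L

2.4 mg/L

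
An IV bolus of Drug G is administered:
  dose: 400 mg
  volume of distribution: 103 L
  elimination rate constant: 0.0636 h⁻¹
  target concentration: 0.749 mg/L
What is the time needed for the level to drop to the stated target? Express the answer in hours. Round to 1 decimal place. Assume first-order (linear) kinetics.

C₀ = Dose / Vd = 400.0 / 103 = 3.883 mg/L
t = ln(C₀ / C) / k = ln(3.883 / 0.749) / 0.06360
  = ln(5.184) / 0.06360 = 1.646 / 0.06360 = 25.88 h

25.9 h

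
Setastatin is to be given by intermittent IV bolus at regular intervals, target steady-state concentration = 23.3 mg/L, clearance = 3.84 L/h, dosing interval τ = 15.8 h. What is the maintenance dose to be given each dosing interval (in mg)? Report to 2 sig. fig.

1400 mg

At steady state, Dose/τ = Css × CL.
Dose = Css × CL × τ = 23.3 × 3.840 × 15.8 = 1414 mg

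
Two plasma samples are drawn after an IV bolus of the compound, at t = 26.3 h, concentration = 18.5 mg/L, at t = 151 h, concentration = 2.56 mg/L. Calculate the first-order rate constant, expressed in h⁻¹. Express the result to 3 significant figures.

0.0159 h⁻¹

k = ln(C₁/C₂) / (t₂ − t₁) = ln(18.5/2.56) / (151 − 26.3)
  = 1.978 / 124.7 = 0.01586 h⁻¹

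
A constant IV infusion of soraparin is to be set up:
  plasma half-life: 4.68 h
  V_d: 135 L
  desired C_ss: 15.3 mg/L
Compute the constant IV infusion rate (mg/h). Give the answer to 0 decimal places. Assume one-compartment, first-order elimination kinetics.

306 mg/h

k = ln2 / t½ = 0.693147 / 4.68 = 0.1481 h⁻¹
CL = k × Vd = 0.1481 × 135 = 19.99 L/h
At steady state, infusion rate R₀ = Css × CL = 15.3 × 19.99 = 305.8 mg/h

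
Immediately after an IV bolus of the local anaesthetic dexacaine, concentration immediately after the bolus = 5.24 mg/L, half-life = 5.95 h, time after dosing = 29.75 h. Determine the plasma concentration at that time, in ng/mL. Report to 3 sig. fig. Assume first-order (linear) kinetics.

k = ln2 / t½ = 0.693147 / 5.95 = 0.1165 h⁻¹
t / t½ = 29.75 / 5.95 = 5 half-lives
C = C₀ × (1/2)^5 = 5.240 × 0.03125 = 0.1638 mg/L
Convert: 0.1638 mg/L × 1000 = 163.8 ng/mL

164 ng/mL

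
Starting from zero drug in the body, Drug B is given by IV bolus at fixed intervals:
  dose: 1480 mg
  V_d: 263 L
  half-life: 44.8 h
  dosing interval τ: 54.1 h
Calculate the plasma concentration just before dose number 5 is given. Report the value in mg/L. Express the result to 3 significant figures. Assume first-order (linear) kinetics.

4.15 mg/L

C₀ per dose = Dose / Vd = 1480 / 263 = 5.627 mg/L
k = ln2 / t½ = 0.693147 / 44.8 = 0.01547 h⁻¹
Fraction remaining after one interval: r = e^(−kτ) = e^(−0.01547 × 54.1) = 0.4330
Before dose 5, 4 doses have been given (aged 1τ, 2τ, 3τ, 4τ).
C_trough = C₀ × (r + r² + … + r^4) = C₀ × r(1−r^4)/(1−r)
        = 5.627 × 0.4330 × (1 − 0.03515) / (1 − 0.4330) = 4.146 mg/L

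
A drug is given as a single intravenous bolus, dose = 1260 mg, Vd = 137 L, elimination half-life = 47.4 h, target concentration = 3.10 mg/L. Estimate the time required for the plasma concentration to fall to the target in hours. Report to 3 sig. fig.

C₀ = Dose / Vd = 1260 / 137 = 9.197 mg/L
k = ln2 / t½ = 0.693147 / 47.4 = 0.01462 h⁻¹
t = ln(C₀ / C) / k = ln(9.197 / 3.10) / 0.01462
  = ln(2.967) / 0.01462 = 1.088 / 0.01462 = 74.42 h

74.4 h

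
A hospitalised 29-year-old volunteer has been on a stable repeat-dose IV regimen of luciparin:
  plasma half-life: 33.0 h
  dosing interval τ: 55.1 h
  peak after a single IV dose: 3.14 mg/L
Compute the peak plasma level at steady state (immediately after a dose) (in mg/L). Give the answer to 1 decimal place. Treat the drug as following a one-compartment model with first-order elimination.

4.6 mg/L

k = ln2 / t½ = 0.693147 / 33.0 = 0.02100 h⁻¹
e^(−kτ) = e^(−0.02100 × 55.1) = 0.3144
Accumulation ratio R = 1 / (1 − e^(−kτ)) = 1 / (1 − 0.3144) = 1.459
Steady-state peak = C₀ × R = 3.14 × 1.459 = 4.581 mg/L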